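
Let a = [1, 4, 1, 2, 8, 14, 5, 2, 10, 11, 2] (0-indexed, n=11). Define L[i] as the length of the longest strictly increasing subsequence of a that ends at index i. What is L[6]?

   i    0    1    2    3    4    5    6    7    8    9   10
a[i]    1    4    1    2    8   14    5    2   10   11    2
L[i]    1    2    1    2    3    4    3    2    4    5    2

3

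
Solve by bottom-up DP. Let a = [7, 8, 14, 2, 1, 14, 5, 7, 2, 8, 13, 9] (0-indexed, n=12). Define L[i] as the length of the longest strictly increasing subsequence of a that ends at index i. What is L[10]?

5

   i    0    1    2    3    4    5    6    7    8    9   10   11
a[i]    7    8   14    2    1   14    5    7    2    8   13    9
L[i]    1    2    3    1    1    3    2    3    2    4    5    5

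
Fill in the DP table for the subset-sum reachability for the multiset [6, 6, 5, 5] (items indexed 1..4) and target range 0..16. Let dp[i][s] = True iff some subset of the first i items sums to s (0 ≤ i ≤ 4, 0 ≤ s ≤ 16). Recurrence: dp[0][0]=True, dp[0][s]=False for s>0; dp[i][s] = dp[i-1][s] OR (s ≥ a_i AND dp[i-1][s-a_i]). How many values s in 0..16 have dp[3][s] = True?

5

i\s   0   1   2   3   4   5   6   7   8   9  10  11  12  13  14  15  16
  0   T   F   F   F   F   F   F   F   F   F   F   F   F   F   F   F   F
  1   T   F   F   F   F   F   T   F   F   F   F   F   F   F   F   F   F
  2   T   F   F   F   F   F   T   F   F   F   F   F   T   F   F   F   F
  3   T   F   F   F   F   T   T   F   F   F   F   T   T   F   F   F   F
  4   T   F   F   F   F   T   T   F   F   F   T   T   T   F   F   F   T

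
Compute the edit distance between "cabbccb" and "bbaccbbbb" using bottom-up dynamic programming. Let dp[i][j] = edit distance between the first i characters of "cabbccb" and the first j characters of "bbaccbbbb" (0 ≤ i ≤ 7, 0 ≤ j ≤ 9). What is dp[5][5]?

   ''  b  b  a  c  c  b  b  b  b
''  0  1  2  3  4  5  6  7  8  9
 c  1  1  2  3  3  4  5  6  7  8
 a  2  2  2  2  3  4  5  6  7  8
 b  3  2  2  3  3  4  4  5  6  7
 b  4  3  2  3  4  4  4  4  5  6
 c  5  4  3  3  3  4  5  5  5  6
 c  6  5  4  4  3  3  4  5  6  6
 b  7  6  5  5  4  4  3  4  5  6

4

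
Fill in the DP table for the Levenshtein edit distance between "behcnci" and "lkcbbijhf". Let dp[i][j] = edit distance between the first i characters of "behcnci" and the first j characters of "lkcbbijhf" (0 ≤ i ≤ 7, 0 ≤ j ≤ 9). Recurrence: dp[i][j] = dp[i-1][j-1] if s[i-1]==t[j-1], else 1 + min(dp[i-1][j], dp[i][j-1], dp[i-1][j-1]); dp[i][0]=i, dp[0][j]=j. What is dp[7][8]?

   ''  l  k  c  b  b  i  j  h  f
''  0  1  2  3  4  5  6  7  8  9
 b  1  1  2  3  3  4  5  6  7  8
 e  2  2  2  3  4  4  5  6  7  8
 h  3  3  3  3  4  5  5  6  6  7
 c  4  4  4  3  4  5  6  6  7  7
 n  5  5  5  4  4  5  6  7  7  8
 c  6  6  6  5  5  5  6  7  8  8
 i  7  7  7  6  6  6  5  6  7  8

7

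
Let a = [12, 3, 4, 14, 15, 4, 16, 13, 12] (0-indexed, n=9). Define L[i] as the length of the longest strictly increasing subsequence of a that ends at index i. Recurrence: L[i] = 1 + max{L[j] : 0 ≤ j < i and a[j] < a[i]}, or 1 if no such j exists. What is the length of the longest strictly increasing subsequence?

   i    0    1    2    3    4    5    6    7    8
a[i]   12    3    4   14   15    4   16   13   12
L[i]    1    1    2    3    4    2    5    3    3

5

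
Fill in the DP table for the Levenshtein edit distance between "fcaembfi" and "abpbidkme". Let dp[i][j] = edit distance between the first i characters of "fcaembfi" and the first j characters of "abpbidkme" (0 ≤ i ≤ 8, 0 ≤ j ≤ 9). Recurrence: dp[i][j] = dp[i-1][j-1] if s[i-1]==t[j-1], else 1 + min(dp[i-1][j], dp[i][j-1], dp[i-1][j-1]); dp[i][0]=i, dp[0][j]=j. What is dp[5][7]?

7

   ''  a  b  p  b  i  d  k  m  e
''  0  1  2  3  4  5  6  7  8  9
 f  1  1  2  3  4  5  6  7  8  9
 c  2  2  2  3  4  5  6  7  8  9
 a  3  2  3  3  4  5  6  7  8  9
 e  4  3  3  4  4  5  6  7  8  8
 m  5  4  4  4  5  5  6  7  7  8
 b  6  5  4  5  4  5  6  7  8  8
 f  7  6  5  5  5  5  6  7  8  9
 i  8  7  6  6  6  5  6  7  8  9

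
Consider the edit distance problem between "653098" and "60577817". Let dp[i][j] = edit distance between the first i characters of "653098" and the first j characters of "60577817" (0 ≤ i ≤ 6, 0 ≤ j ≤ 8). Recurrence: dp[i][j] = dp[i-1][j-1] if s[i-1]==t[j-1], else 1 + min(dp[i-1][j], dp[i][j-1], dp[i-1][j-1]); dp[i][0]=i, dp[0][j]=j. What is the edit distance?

   ''  6  0  5  7  7  8  1  7
''  0  1  2  3  4  5  6  7  8
 6  1  0  1  2  3  4  5  6  7
 5  2  1  1  1  2  3  4  5  6
 3  3  2  2  2  2  3  4  5  6
 0  4  3  2  3  3  3  4  5  6
 9  5  4  3  3  4  4  4  5  6
 8  6  5  4  4  4  5  4  5  6

6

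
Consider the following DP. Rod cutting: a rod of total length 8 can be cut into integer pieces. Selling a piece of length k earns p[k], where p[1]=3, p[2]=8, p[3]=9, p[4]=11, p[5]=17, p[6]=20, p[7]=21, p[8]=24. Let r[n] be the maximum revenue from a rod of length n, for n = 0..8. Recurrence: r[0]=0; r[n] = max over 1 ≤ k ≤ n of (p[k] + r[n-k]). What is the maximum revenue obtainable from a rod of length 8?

   n    0    1    2    3    4    5    6    7    8
r[n]    0    3    8   11   16   19   24   27   32

32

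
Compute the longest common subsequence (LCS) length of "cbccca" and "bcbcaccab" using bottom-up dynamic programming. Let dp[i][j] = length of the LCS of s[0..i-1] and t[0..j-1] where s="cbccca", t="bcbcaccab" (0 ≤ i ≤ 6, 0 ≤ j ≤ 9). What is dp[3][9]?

3

   ''  b  c  b  c  a  c  c  a  b
''  0  0  0  0  0  0  0  0  0  0
 c  0  0  1  1  1  1  1  1  1  1
 b  0  1  1  2  2  2  2  2  2  2
 c  0  1  2  2  3  3  3  3  3  3
 c  0  1  2  2  3  3  4  4  4  4
 c  0  1  2  2  3  3  4  5  5  5
 a  0  1  2  2  3  4  4  5  6  6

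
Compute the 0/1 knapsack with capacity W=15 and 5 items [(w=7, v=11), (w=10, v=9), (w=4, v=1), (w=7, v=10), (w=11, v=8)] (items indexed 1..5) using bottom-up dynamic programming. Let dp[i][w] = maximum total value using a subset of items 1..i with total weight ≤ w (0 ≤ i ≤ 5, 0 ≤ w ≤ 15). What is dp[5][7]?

11

i\w   0   1   2   3   4   5   6   7   8   9  10  11  12  13  14  15
  0   0   0   0   0   0   0   0   0   0   0   0   0   0   0   0   0
  1   0   0   0   0   0   0   0  11  11  11  11  11  11  11  11  11
  2   0   0   0   0   0   0   0  11  11  11  11  11  11  11  11  11
  3   0   0   0   0   1   1   1  11  11  11  11  12  12  12  12  12
  4   0   0   0   0   1   1   1  11  11  11  11  12  12  12  21  21
  5   0   0   0   0   1   1   1  11  11  11  11  12  12  12  21  21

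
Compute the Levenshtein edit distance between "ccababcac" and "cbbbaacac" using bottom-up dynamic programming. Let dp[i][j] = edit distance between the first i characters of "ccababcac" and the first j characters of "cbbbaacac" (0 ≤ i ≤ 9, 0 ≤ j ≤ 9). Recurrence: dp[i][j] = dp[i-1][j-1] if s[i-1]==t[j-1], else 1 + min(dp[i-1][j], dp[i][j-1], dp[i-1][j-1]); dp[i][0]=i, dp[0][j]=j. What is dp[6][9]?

   ''  c  b  b  b  a  a  c  a  c
''  0  1  2  3  4  5  6  7  8  9
 c  1  0  1  2  3  4  5  6  7  8
 c  2  1  1  2  3  4  5  5  6  7
 a  3  2  2  2  3  3  4  5  5  6
 b  4  3  2  2  2  3  4  5  6  6
 a  5  4  3  3  3  2  3  4  5  6
 b  6  5  4  3  3  3  3  4  5  6
 c  7  6  5  4  4  4  4  3  4  5
 a  8  7  6  5  5  4  4  4  3  4
 c  9  8  7  6  6  5  5  4  4  3

6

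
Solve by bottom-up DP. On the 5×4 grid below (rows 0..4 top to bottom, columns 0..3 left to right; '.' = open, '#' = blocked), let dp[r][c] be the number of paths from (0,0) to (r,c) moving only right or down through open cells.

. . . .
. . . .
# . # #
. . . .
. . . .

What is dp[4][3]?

r\c   0   1   2   3
  0   1   1   1   1
  1   1   2   3   4
  2   0   2   0   0
  3   0   2   2   2
  4   0   2   4   6

6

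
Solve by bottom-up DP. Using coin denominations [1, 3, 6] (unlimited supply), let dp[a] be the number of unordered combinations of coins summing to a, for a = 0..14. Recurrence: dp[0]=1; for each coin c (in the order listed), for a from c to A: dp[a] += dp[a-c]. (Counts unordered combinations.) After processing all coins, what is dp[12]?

after  coin     0     1     2     3     4     5     6     7     8     9    10    11    12    13    14
          1     1     1     1     1     1     1     1     1     1     1     1     1     1     1     1
          3     1     1     1     2     2     2     3     3     3     4     4     4     5     5     5
          6     1     1     1     2     2     2     4     4     4     6     6     6     9     9     9

9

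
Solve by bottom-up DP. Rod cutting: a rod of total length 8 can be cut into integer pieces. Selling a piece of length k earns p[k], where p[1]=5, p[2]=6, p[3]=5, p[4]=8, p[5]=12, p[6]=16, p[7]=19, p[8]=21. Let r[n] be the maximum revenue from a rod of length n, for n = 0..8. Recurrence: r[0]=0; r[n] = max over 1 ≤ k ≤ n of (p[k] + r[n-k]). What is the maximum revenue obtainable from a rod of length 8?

   n    0    1    2    3    4    5    6    7    8
r[n]    0    5   10   15   20   25   30   35   40

40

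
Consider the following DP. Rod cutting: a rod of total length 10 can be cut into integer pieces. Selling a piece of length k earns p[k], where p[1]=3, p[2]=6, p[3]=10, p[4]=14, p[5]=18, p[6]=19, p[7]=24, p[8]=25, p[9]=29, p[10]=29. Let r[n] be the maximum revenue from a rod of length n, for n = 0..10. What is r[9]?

   n    0    1    2    3    4    5    6    7    8    9   10
r[n]    0    3    6   10   14   18   21   24   28   32   36

32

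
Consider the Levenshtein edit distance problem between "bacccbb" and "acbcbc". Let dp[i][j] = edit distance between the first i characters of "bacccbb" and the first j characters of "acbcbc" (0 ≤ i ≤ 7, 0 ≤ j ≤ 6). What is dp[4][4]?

   ''  a  c  b  c  b  c
''  0  1  2  3  4  5  6
 b  1  1  2  2  3  4  5
 a  2  1  2  3  3  4  5
 c  3  2  1  2  3  4  4
 c  4  3  2  2  2  3  4
 c  5  4  3  3  2  3  3
 b  6  5  4  3  3  2  3
 b  7  6  5  4  4  3  3

2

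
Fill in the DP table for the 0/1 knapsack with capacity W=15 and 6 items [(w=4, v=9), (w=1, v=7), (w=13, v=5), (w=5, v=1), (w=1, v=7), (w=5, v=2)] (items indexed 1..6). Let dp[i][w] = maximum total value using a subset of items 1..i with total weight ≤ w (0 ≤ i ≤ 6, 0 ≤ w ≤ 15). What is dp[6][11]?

i\w   0   1   2   3   4   5   6   7   8   9  10  11  12  13  14  15
  0   0   0   0   0   0   0   0   0   0   0   0   0   0   0   0   0
  1   0   0   0   0   9   9   9   9   9   9   9   9   9   9   9   9
  2   0   7   7   7   9  16  16  16  16  16  16  16  16  16  16  16
  3   0   7   7   7   9  16  16  16  16  16  16  16  16  16  16  16
  4   0   7   7   7   9  16  16  16  16  16  17  17  17  17  17  17
  5   0   7  14  14  14  16  23  23  23  23  23  24  24  24  24  24
  6   0   7  14  14  14  16  23  23  23  23  23  25  25  25  25  25

25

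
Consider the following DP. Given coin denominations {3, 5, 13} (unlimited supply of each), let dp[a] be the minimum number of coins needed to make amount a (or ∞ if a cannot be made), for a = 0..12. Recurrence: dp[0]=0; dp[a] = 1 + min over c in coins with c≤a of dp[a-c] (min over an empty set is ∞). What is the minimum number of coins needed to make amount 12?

 a  0  1  2  3  4  5  6  7  8  9 10 11 12
dp  0  -  -  1  -  1  2  -  2  3  2  3  4
(- denotes ∞ / unreachable)

4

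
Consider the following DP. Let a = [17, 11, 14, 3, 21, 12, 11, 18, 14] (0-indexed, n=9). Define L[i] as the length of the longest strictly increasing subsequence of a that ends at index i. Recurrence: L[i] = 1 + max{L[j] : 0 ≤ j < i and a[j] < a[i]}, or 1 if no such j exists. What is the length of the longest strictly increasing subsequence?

   i    0    1    2    3    4    5    6    7    8
a[i]   17   11   14    3   21   12   11   18   14
L[i]    1    1    2    1    3    2    2    3    3

3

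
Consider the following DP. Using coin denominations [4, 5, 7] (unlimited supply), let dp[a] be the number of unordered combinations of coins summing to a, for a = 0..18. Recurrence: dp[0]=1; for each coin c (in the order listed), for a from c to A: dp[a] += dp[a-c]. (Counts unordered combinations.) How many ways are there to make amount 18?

2

after  coin     0     1     2     3     4     5     6     7     8     9    10    11    12    13    14    15    16    17    18
          4     1     0     0     0     1     0     0     0     1     0     0     0     1     0     0     0     1     0     0
          5     1     0     0     0     1     1     0     0     1     1     1     0     1     1     1     1     1     1     1
          7     1     0     0     0     1     1     0     1     1     1     1     1     2     1     2     2     2     2     2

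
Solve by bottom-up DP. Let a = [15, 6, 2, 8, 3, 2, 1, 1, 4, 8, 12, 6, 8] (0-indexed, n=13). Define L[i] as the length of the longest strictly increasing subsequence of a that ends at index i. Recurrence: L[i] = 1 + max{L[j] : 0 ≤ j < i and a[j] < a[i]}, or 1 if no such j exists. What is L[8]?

   i    0    1    2    3    4    5    6    7    8    9   10   11   12
a[i]   15    6    2    8    3    2    1    1    4    8   12    6    8
L[i]    1    1    1    2    2    1    1    1    3    4    5    4    5

3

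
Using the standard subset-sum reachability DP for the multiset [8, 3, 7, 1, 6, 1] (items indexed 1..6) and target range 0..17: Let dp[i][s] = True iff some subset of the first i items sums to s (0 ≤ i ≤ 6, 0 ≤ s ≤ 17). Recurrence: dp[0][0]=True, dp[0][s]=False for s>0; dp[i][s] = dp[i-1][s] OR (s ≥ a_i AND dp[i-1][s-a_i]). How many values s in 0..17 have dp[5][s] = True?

i\s   0   1   2   3   4   5   6   7   8   9  10  11  12  13  14  15  16  17
  0   T   F   F   F   F   F   F   F   F   F   F   F   F   F   F   F   F   F
  1   T   F   F   F   F   F   F   F   T   F   F   F   F   F   F   F   F   F
  2   T   F   F   T   F   F   F   F   T   F   F   T   F   F   F   F   F   F
  3   T   F   F   T   F   F   F   T   T   F   T   T   F   F   F   T   F   F
  4   T   T   F   T   T   F   F   T   T   T   T   T   T   F   F   T   T   F
  5   T   T   F   T   T   F   T   T   T   T   T   T   T   T   T   T   T   T
  6   T   T   T   T   T   T   T   T   T   T   T   T   T   T   T   T   T   T

16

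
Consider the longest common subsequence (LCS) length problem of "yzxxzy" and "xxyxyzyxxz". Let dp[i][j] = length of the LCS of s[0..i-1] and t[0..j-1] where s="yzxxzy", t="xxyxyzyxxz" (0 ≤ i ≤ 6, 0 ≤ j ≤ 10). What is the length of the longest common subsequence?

   ''  x  x  y  x  y  z  y  x  x  z
''  0  0  0  0  0  0  0  0  0  0  0
 y  0  0  0  1  1  1  1  1  1  1  1
 z  0  0  0  1  1  1  2  2  2  2  2
 x  0  1  1  1  2  2  2  2  3  3  3
 x  0  1  2  2  2  2  2  2  3  4  4
 z  0  1  2  2  2  2  3  3  3  4  5
 y  0  1  2  3  3  3  3  4  4  4  5

5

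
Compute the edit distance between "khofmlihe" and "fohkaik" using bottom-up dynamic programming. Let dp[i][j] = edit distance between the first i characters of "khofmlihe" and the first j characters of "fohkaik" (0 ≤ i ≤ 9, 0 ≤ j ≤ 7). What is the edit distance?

   ''  f  o  h  k  a  i  k
''  0  1  2  3  4  5  6  7
 k  1  1  2  3  3  4  5  6
 h  2  2  2  2  3  4  5  6
 o  3  3  2  3  3  4  5  6
 f  4  3  3  3  4  4  5  6
 m  5  4  4  4  4  5  5  6
 l  6  5  5  5  5  5  6  6
 i  7  6  6  6  6  6  5  6
 h  8  7  7  6  7  7  6  6
 e  9  8  8  7  7  8  7  7

7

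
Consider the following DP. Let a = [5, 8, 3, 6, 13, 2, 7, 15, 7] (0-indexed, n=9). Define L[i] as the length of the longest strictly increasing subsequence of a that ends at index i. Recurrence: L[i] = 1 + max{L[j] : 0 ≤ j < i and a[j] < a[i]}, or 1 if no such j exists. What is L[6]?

   i    0    1    2    3    4    5    6    7    8
a[i]    5    8    3    6   13    2    7   15    7
L[i]    1    2    1    2    3    1    3    4    3

3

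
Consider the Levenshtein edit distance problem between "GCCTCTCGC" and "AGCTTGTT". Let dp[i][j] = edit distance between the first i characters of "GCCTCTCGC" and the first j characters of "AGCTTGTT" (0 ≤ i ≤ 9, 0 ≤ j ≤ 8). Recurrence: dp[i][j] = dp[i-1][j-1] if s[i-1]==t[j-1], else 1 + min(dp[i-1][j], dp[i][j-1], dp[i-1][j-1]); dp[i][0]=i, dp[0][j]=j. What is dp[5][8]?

   ''  A  G  C  T  T  G  T  T
''  0  1  2  3  4  5  6  7  8
 G  1  1  1  2  3  4  5  6  7
 C  2  2  2  1  2  3  4  5  6
 C  3  3  3  2  2  3  4  5  6
 T  4  4  4  3  2  2  3  4  5
 C  5  5  5  4  3  3  3  4  5
 T  6  6  6  5  4  3  4  3  4
 C  7  7  7  6  5  4  4  4  4
 G  8  8  7  7  6  5  4  5  5
 C  9  9  8  7  7  6  5  5  6

5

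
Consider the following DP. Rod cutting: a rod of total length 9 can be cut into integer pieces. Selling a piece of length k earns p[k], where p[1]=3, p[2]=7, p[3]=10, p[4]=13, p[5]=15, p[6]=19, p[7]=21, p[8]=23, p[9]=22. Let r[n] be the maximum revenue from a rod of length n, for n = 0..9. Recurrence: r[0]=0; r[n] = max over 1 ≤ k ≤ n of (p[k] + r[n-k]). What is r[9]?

31

   n    0    1    2    3    4    5    6    7    8    9
r[n]    0    3    7   10   14   17   21   24   28   31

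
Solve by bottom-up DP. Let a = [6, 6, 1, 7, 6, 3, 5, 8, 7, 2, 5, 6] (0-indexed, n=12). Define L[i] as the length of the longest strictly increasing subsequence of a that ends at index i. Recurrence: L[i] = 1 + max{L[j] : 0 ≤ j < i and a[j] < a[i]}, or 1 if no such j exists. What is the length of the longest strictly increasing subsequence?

4

   i    0    1    2    3    4    5    6    7    8    9   10   11
a[i]    6    6    1    7    6    3    5    8    7    2    5    6
L[i]    1    1    1    2    2    2    3    4    4    2    3    4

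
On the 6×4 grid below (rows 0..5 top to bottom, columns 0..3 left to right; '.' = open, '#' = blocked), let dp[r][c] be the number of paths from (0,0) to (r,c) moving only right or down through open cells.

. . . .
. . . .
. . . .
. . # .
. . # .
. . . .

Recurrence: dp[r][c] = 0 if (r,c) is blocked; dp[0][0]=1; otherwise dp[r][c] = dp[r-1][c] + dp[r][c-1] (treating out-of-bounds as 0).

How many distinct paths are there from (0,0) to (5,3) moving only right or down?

16

r\c   0   1   2   3
  0   1   1   1   1
  1   1   2   3   4
  2   1   3   6  10
  3   1   4   0  10
  4   1   5   0  10
  5   1   6   6  16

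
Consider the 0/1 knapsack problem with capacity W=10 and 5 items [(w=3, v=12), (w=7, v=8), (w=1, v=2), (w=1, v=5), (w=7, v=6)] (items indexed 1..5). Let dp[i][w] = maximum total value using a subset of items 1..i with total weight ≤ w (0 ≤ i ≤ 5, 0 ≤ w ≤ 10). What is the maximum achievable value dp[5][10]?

20

i\w   0   1   2   3   4   5   6   7   8   9  10
  0   0   0   0   0   0   0   0   0   0   0   0
  1   0   0   0  12  12  12  12  12  12  12  12
  2   0   0   0  12  12  12  12  12  12  12  20
  3   0   2   2  12  14  14  14  14  14  14  20
  4   0   5   7  12  17  19  19  19  19  19  20
  5   0   5   7  12  17  19  19  19  19  19  20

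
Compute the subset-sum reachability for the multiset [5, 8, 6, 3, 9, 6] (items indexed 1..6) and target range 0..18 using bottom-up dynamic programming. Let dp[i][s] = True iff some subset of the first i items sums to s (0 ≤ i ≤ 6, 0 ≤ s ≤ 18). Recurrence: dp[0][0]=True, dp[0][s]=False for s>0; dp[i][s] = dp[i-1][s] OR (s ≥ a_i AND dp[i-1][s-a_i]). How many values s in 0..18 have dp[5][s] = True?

i\s   0   1   2   3   4   5   6   7   8   9  10  11  12  13  14  15  16  17  18
  0   T   F   F   F   F   F   F   F   F   F   F   F   F   F   F   F   F   F   F
  1   T   F   F   F   F   T   F   F   F   F   F   F   F   F   F   F   F   F   F
  2   T   F   F   F   F   T   F   F   T   F   F   F   F   T   F   F   F   F   F
  3   T   F   F   F   F   T   T   F   T   F   F   T   F   T   T   F   F   F   F
  4   T   F   F   T   F   T   T   F   T   T   F   T   F   T   T   F   T   T   F
  5   T   F   F   T   F   T   T   F   T   T   F   T   T   T   T   T   T   T   T
  6   T   F   F   T   F   T   T   F   T   T   F   T   T   T   T   T   T   T   T

14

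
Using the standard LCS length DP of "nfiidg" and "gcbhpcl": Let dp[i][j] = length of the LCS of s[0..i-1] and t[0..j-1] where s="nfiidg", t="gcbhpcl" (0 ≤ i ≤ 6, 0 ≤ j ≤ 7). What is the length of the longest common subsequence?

1

   ''  g  c  b  h  p  c  l
''  0  0  0  0  0  0  0  0
 n  0  0  0  0  0  0  0  0
 f  0  0  0  0  0  0  0  0
 i  0  0  0  0  0  0  0  0
 i  0  0  0  0  0  0  0  0
 d  0  0  0  0  0  0  0  0
 g  0  1  1  1  1  1  1  1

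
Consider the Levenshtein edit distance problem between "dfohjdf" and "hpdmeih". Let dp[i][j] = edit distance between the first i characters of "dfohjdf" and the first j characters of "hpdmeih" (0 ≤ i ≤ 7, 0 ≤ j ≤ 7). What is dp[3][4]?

   ''  h  p  d  m  e  i  h
''  0  1  2  3  4  5  6  7
 d  1  1  2  2  3  4  5  6
 f  2  2  2  3  3  4  5  6
 o  3  3  3  3  4  4  5  6
 h  4  3  4  4  4  5  5  5
 j  5  4  4  5  5  5  6  6
 d  6  5  5  4  5  6  6  7
 f  7  6  6  5  5  6  7  7

4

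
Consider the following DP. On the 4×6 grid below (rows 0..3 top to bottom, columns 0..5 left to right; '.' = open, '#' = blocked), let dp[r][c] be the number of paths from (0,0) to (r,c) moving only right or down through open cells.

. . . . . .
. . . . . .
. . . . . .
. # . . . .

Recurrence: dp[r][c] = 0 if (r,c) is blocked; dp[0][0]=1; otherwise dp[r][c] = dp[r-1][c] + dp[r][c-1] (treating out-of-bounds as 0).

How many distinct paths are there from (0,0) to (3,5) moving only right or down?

52

r\c   0   1   2   3   4   5
  0   1   1   1   1   1   1
  1   1   2   3   4   5   6
  2   1   3   6  10  15  21
  3   1   0   6  16  31  52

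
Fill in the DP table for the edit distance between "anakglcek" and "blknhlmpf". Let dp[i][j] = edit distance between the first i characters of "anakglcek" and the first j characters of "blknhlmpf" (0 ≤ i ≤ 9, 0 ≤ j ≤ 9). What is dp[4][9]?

   ''  b  l  k  n  h  l  m  p  f
''  0  1  2  3  4  5  6  7  8  9
 a  1  1  2  3  4  5  6  7  8  9
 n  2  2  2  3  3  4  5  6  7  8
 a  3  3  3  3  4  4  5  6  7  8
 k  4  4  4  3  4  5  5  6  7  8
 g  5  5  5  4  4  5  6  6  7  8
 l  6  6  5  5  5  5  5  6  7  8
 c  7  7  6  6  6  6  6  6  7  8
 e  8  8  7  7  7  7  7  7  7  8
 k  9  9  8  7  8  8  8  8  8  8

8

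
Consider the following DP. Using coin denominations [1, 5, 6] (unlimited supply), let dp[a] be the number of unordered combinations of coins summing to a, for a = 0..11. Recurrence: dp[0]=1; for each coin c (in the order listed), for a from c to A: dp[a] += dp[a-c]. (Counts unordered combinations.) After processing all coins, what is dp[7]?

after  coin     0     1     2     3     4     5     6     7     8     9    10    11
          1     1     1     1     1     1     1     1     1     1     1     1     1
          5     1     1     1     1     1     2     2     2     2     2     3     3
          6     1     1     1     1     1     2     3     3     3     3     4     5

3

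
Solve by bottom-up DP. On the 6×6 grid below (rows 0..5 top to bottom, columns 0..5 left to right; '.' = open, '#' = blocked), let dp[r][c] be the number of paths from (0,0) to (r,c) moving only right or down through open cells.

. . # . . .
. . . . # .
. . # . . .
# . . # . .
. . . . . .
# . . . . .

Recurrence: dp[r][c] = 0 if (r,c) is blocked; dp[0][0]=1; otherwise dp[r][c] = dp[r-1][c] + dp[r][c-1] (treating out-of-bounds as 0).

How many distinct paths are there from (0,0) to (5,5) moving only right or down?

r\c   0   1   2   3   4   5
  0   1   1   0   0   0   0
  1   1   2   2   2   0   0
  2   1   3   0   2   2   2
  3   0   3   3   0   2   4
  4   0   3   6   6   8  12
  5   0   3   9  15  23  35

35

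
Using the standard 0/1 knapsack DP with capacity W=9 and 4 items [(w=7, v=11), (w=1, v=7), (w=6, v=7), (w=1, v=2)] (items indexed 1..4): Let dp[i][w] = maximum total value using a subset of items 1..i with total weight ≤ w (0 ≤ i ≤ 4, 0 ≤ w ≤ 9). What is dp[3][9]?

i\w   0   1   2   3   4   5   6   7   8   9
  0   0   0   0   0   0   0   0   0   0   0
  1   0   0   0   0   0   0   0  11  11  11
  2   0   7   7   7   7   7   7  11  18  18
  3   0   7   7   7   7   7   7  14  18  18
  4   0   7   9   9   9   9   9  14  18  20

18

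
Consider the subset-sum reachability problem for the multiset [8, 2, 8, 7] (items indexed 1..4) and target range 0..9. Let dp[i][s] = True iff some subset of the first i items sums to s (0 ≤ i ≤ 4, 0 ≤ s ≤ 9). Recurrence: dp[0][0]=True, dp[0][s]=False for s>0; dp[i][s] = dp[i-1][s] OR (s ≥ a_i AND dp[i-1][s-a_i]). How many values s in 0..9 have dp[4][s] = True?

i\s   0   1   2   3   4   5   6   7   8   9
  0   T   F   F   F   F   F   F   F   F   F
  1   T   F   F   F   F   F   F   F   T   F
  2   T   F   T   F   F   F   F   F   T   F
  3   T   F   T   F   F   F   F   F   T   F
  4   T   F   T   F   F   F   F   T   T   T

5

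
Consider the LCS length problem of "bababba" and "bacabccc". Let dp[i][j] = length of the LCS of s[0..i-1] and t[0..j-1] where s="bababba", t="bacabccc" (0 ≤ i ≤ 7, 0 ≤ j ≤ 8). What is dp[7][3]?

2

   ''  b  a  c  a  b  c  c  c
''  0  0  0  0  0  0  0  0  0
 b  0  1  1  1  1  1  1  1  1
 a  0  1  2  2  2  2  2  2  2
 b  0  1  2  2  2  3  3  3  3
 a  0  1  2  2  3  3  3  3  3
 b  0  1  2  2  3  4  4  4  4
 b  0  1  2  2  3  4  4  4  4
 a  0  1  2  2  3  4  4  4  4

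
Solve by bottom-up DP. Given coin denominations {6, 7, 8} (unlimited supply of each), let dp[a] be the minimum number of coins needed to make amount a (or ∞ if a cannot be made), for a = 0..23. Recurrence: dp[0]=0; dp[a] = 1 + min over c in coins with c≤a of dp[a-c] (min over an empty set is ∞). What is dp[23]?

3

 a  0  1  2  3  4  5  6  7  8  9 10 11 12 13 14 15 16 17 18 19 20 21 22 23
dp  0  -  -  -  -  -  1  1  1  -  -  -  2  2  2  2  2  -  3  3  3  3  3  3
(- denotes ∞ / unreachable)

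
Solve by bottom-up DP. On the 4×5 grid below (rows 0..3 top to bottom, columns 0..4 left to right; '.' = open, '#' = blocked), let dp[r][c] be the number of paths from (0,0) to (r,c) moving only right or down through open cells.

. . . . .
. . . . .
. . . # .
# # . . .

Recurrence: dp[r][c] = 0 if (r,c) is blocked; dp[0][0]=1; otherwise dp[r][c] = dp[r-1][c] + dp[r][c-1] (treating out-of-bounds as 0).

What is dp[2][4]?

r\c   0   1   2   3   4
  0   1   1   1   1   1
  1   1   2   3   4   5
  2   1   3   6   0   5
  3   0   0   6   6  11

5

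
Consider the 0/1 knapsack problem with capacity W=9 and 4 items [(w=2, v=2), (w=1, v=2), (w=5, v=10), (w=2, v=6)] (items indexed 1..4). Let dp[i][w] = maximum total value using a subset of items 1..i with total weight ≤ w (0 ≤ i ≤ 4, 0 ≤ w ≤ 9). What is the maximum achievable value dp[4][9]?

18

i\w   0   1   2   3   4   5   6   7   8   9
  0   0   0   0   0   0   0   0   0   0   0
  1   0   0   2   2   2   2   2   2   2   2
  2   0   2   2   4   4   4   4   4   4   4
  3   0   2   2   4   4  10  12  12  14  14
  4   0   2   6   8   8  10  12  16  18  18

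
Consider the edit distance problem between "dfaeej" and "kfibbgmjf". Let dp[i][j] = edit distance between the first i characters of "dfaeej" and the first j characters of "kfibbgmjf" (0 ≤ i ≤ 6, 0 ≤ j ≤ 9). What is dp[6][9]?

   ''  k  f  i  b  b  g  m  j  f
''  0  1  2  3  4  5  6  7  8  9
 d  1  1  2  3  4  5  6  7  8  9
 f  2  2  1  2  3  4  5  6  7  8
 a  3  3  2  2  3  4  5  6  7  8
 e  4  4  3  3  3  4  5  6  7  8
 e  5  5  4  4  4  4  5  6  7  8
 j  6  6  5  5  5  5  5  6  6  7

7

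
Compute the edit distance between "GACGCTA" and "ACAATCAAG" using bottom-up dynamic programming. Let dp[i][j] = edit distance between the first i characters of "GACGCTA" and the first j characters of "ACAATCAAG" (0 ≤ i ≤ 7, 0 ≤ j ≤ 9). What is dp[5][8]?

   ''  A  C  A  A  T  C  A  A  G
''  0  1  2  3  4  5  6  7  8  9
 G  1  1  2  3  4  5  6  7  8  8
 A  2  1  2  2  3  4  5  6  7  8
 C  3  2  1  2  3  4  4  5  6  7
 G  4  3  2  2  3  4  5  5  6  6
 C  5  4  3  3  3  4  4  5  6  7
 T  6  5  4  4  4  3  4  5  6  7
 A  7  6  5  4  4  4  4  4  5  6

6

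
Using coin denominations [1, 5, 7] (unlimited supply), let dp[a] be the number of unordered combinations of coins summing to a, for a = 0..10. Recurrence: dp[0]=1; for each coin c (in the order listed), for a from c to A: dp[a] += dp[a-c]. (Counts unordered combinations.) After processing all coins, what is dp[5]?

after  coin     0     1     2     3     4     5     6     7     8     9    10
          1     1     1     1     1     1     1     1     1     1     1     1
          5     1     1     1     1     1     2     2     2     2     2     3
          7     1     1     1     1     1     2     2     3     3     3     4

2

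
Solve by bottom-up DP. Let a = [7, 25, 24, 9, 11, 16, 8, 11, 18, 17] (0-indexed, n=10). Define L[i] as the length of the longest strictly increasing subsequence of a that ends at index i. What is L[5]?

4

   i    0    1    2    3    4    5    6    7    8    9
a[i]    7   25   24    9   11   16    8   11   18   17
L[i]    1    2    2    2    3    4    2    3    5    5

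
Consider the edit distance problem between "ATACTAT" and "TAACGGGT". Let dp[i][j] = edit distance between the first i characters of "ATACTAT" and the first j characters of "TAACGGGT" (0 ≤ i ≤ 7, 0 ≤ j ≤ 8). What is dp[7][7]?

   ''  T  A  A  C  G  G  G  T
''  0  1  2  3  4  5  6  7  8
 A  1  1  1  2  3  4  5  6  7
 T  2  1  2  2  3  4  5  6  6
 A  3  2  1  2  3  4  5  6  7
 C  4  3  2  2  2  3  4  5  6
 T  5  4  3  3  3  3  4  5  5
 A  6  5  4  3  4  4  4  5  6
 T  7  6  5  4  4  5  5  5  5

5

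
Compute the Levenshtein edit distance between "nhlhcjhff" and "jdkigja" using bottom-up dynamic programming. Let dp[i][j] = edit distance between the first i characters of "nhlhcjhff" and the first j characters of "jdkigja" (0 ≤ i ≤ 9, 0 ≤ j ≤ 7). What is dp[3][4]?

4

   ''  j  d  k  i  g  j  a
''  0  1  2  3  4  5  6  7
 n  1  1  2  3  4  5  6  7
 h  2  2  2  3  4  5  6  7
 l  3  3  3  3  4  5  6  7
 h  4  4  4  4  4  5  6  7
 c  5  5  5  5  5  5  6  7
 j  6  5  6  6  6  6  5  6
 h  7  6  6  7  7  7  6  6
 f  8  7  7  7  8  8  7  7
 f  9  8  8  8  8  9  8  8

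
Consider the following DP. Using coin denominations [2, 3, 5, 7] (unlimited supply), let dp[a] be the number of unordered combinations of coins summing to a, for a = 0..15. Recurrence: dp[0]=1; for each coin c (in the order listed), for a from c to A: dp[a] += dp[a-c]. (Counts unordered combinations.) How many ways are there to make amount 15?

after  coin     0     1     2     3     4     5     6     7     8     9    10    11    12    13    14    15
          2     1     0     1     0     1     0     1     0     1     0     1     0     1     0     1     0
          3     1     0     1     1     1     1     2     1     2     2     2     2     3     2     3     3
          5     1     0     1     1     1     2     2     2     3     3     4     4     5     5     6     7
          7     1     0     1     1     1     2     2     3     3     4     5     5     7     7     9    10

10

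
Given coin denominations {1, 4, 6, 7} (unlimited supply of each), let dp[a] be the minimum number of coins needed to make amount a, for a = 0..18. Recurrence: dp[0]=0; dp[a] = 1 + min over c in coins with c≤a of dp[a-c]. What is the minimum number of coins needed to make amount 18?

 a  0  1  2  3  4  5  6  7  8  9 10 11 12 13 14 15 16 17 18
dp  0  1  2  3  1  2  1  1  2  3  2  2  2  2  2  3  3  3  3

3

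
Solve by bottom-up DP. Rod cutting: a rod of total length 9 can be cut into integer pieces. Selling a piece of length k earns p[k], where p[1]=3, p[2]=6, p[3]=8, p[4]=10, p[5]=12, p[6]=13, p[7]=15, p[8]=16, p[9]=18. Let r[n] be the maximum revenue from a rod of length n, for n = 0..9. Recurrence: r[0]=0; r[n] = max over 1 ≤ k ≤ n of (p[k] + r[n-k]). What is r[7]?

21

   n    0    1    2    3    4    5    6    7    8    9
r[n]    0    3    6    9   12   15   18   21   24   27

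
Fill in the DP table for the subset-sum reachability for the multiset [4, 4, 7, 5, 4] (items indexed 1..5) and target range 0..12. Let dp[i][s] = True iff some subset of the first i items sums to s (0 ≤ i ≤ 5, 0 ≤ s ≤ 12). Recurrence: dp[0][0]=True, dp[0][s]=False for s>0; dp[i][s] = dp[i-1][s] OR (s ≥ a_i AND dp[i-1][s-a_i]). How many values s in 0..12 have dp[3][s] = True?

i\s   0   1   2   3   4   5   6   7   8   9  10  11  12
  0   T   F   F   F   F   F   F   F   F   F   F   F   F
  1   T   F   F   F   T   F   F   F   F   F   F   F   F
  2   T   F   F   F   T   F   F   F   T   F   F   F   F
  3   T   F   F   F   T   F   F   T   T   F   F   T   F
  4   T   F   F   F   T   T   F   T   T   T   F   T   T
  5   T   F   F   F   T   T   F   T   T   T   F   T   T

5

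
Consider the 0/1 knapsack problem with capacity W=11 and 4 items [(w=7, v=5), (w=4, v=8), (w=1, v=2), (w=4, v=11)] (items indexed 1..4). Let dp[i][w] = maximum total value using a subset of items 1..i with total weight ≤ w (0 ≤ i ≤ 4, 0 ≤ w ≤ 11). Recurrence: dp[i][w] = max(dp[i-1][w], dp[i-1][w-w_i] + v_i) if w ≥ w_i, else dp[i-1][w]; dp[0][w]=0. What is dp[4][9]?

21

i\w   0   1   2   3   4   5   6   7   8   9  10  11
  0   0   0   0   0   0   0   0   0   0   0   0   0
  1   0   0   0   0   0   0   0   5   5   5   5   5
  2   0   0   0   0   8   8   8   8   8   8   8  13
  3   0   2   2   2   8  10  10  10  10  10  10  13
  4   0   2   2   2  11  13  13  13  19  21  21  21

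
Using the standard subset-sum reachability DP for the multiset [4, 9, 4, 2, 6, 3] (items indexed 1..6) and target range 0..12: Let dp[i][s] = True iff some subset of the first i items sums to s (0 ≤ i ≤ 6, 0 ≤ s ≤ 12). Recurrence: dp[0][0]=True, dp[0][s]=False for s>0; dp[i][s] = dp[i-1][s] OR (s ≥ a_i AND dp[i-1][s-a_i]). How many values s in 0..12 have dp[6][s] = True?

12

i\s   0   1   2   3   4   5   6   7   8   9  10  11  12
  0   T   F   F   F   F   F   F   F   F   F   F   F   F
  1   T   F   F   F   T   F   F   F   F   F   F   F   F
  2   T   F   F   F   T   F   F   F   F   T   F   F   F
  3   T   F   F   F   T   F   F   F   T   T   F   F   F
  4   T   F   T   F   T   F   T   F   T   T   T   T   F
  5   T   F   T   F   T   F   T   F   T   T   T   T   T
  6   T   F   T   T   T   T   T   T   T   T   T   T   T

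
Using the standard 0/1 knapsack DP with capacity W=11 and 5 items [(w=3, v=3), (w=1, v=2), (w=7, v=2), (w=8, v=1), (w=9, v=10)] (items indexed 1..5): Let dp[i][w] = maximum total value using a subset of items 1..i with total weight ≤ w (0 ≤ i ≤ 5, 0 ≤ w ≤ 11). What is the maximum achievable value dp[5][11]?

i\w   0   1   2   3   4   5   6   7   8   9  10  11
  0   0   0   0   0   0   0   0   0   0   0   0   0
  1   0   0   0   3   3   3   3   3   3   3   3   3
  2   0   2   2   3   5   5   5   5   5   5   5   5
  3   0   2   2   3   5   5   5   5   5   5   5   7
  4   0   2   2   3   5   5   5   5   5   5   5   7
  5   0   2   2   3   5   5   5   5   5  10  12  12

12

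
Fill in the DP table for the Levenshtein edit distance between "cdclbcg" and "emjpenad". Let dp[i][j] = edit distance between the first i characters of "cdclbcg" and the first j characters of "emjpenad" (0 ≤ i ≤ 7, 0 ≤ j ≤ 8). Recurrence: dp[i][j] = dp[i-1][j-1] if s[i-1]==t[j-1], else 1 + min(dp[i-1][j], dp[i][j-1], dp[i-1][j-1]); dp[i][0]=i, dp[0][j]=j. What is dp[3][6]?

   ''  e  m  j  p  e  n  a  d
''  0  1  2  3  4  5  6  7  8
 c  1  1  2  3  4  5  6  7  8
 d  2  2  2  3  4  5  6  7  7
 c  3  3  3  3  4  5  6  7  8
 l  4  4  4  4  4  5  6  7  8
 b  5  5  5  5  5  5  6  7  8
 c  6  6  6  6  6  6  6  7  8
 g  7  7  7  7  7  7  7  7  8

6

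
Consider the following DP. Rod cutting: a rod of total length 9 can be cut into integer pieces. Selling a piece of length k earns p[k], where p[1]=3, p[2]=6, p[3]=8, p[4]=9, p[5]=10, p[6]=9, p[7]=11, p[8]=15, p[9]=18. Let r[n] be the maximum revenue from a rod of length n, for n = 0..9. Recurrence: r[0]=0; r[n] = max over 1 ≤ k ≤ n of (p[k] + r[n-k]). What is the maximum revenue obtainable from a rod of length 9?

27

   n    0    1    2    3    4    5    6    7    8    9
r[n]    0    3    6    9   12   15   18   21   24   27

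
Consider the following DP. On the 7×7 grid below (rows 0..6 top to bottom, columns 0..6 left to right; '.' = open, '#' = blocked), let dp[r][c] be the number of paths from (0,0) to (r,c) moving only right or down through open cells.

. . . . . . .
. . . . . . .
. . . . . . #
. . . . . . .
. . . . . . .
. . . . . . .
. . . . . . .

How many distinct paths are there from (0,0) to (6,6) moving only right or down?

r\c   0   1   2   3   4   5   6
  0   1   1   1   1   1   1   1
  1   1   2   3   4   5   6   7
  2   1   3   6  10  15  21   0
  3   1   4  10  20  35  56  56
  4   1   5  15  35  70 126 182
  5   1   6  21  56 126 252 434
  6   1   7  28  84 210 462 896

896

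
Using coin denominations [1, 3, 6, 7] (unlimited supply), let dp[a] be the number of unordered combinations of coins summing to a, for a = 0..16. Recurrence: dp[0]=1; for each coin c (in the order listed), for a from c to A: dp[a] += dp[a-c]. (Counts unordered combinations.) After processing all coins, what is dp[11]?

8

after  coin     0     1     2     3     4     5     6     7     8     9    10    11    12    13    14    15    16
          1     1     1     1     1     1     1     1     1     1     1     1     1     1     1     1     1     1
          3     1     1     1     2     2     2     3     3     3     4     4     4     5     5     5     6     6
          6     1     1     1     2     2     2     4     4     4     6     6     6     9     9     9    12    12
          7     1     1     1     2     2     2     4     5     5     7     8     8    11    13    14    17    19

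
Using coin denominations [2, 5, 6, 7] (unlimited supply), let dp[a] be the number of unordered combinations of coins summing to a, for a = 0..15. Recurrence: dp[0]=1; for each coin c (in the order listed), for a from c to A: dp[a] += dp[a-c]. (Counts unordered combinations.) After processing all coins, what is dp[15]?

after  coin     0     1     2     3     4     5     6     7     8     9    10    11    12    13    14    15
          2     1     0     1     0     1     0     1     0     1     0     1     0     1     0     1     0
          5     1     0     1     0     1     1     1     1     1     1     2     1     2     1     2     2
          6     1     0     1     0     1     1     2     1     2     1     3     2     4     2     4     3
          7     1     0     1     0     1     1     2     2     2     2     3     3     5     4     6     5

5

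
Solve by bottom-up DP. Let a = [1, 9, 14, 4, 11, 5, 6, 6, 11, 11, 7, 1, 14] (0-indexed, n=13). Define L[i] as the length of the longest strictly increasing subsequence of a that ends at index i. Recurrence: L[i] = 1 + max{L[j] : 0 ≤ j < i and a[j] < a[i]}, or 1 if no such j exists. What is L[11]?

   i    0    1    2    3    4    5    6    7    8    9   10   11   12
a[i]    1    9   14    4   11    5    6    6   11   11    7    1   14
L[i]    1    2    3    2    3    3    4    4    5    5    5    1    6

1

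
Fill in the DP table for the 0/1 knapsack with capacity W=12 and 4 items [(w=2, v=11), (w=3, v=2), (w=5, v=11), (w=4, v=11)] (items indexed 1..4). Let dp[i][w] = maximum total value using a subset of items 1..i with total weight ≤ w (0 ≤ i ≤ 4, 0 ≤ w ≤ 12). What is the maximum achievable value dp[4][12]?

i\w   0   1   2   3   4   5   6   7   8   9  10  11  12
  0   0   0   0   0   0   0   0   0   0   0   0   0   0
  1   0   0  11  11  11  11  11  11  11  11  11  11  11
  2   0   0  11  11  11  13  13  13  13  13  13  13  13
  3   0   0  11  11  11  13  13  22  22  22  24  24  24
  4   0   0  11  11  11  13  22  22  22  24  24  33  33

33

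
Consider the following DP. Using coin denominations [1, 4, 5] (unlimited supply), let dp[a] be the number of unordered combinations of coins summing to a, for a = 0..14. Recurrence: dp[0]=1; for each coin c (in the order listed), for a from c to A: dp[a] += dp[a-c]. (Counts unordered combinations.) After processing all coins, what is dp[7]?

after  coin     0     1     2     3     4     5     6     7     8     9    10    11    12    13    14
          1     1     1     1     1     1     1     1     1     1     1     1     1     1     1     1
          4     1     1     1     1     2     2     2     2     3     3     3     3     4     4     4
          5     1     1     1     1     2     3     3     3     4     5     6     6     7     8     9

3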